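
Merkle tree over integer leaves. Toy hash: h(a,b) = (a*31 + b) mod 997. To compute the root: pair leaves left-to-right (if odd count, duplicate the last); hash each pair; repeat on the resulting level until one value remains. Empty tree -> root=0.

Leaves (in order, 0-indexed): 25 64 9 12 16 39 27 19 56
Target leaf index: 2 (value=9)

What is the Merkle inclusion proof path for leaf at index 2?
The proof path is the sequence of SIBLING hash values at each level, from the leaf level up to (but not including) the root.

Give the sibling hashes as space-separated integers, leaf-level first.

Answer: 12 839 492 528

Derivation:
L0 (leaves): [25, 64, 9, 12, 16, 39, 27, 19, 56], target index=2
L1: h(25,64)=(25*31+64)%997=839 [pair 0] h(9,12)=(9*31+12)%997=291 [pair 1] h(16,39)=(16*31+39)%997=535 [pair 2] h(27,19)=(27*31+19)%997=856 [pair 3] h(56,56)=(56*31+56)%997=795 [pair 4] -> [839, 291, 535, 856, 795]
  Sibling for proof at L0: 12
L2: h(839,291)=(839*31+291)%997=378 [pair 0] h(535,856)=(535*31+856)%997=492 [pair 1] h(795,795)=(795*31+795)%997=515 [pair 2] -> [378, 492, 515]
  Sibling for proof at L1: 839
L3: h(378,492)=(378*31+492)%997=246 [pair 0] h(515,515)=(515*31+515)%997=528 [pair 1] -> [246, 528]
  Sibling for proof at L2: 492
L4: h(246,528)=(246*31+528)%997=178 [pair 0] -> [178]
  Sibling for proof at L3: 528
Root: 178
Proof path (sibling hashes from leaf to root): [12, 839, 492, 528]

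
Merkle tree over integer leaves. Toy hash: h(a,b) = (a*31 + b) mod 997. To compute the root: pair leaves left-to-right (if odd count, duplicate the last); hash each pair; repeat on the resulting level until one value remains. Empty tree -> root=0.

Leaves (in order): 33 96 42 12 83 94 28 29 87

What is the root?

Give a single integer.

Answer: 973

Derivation:
L0: [33, 96, 42, 12, 83, 94, 28, 29, 87]
L1: h(33,96)=(33*31+96)%997=122 h(42,12)=(42*31+12)%997=317 h(83,94)=(83*31+94)%997=673 h(28,29)=(28*31+29)%997=897 h(87,87)=(87*31+87)%997=790 -> [122, 317, 673, 897, 790]
L2: h(122,317)=(122*31+317)%997=111 h(673,897)=(673*31+897)%997=823 h(790,790)=(790*31+790)%997=355 -> [111, 823, 355]
L3: h(111,823)=(111*31+823)%997=276 h(355,355)=(355*31+355)%997=393 -> [276, 393]
L4: h(276,393)=(276*31+393)%997=973 -> [973]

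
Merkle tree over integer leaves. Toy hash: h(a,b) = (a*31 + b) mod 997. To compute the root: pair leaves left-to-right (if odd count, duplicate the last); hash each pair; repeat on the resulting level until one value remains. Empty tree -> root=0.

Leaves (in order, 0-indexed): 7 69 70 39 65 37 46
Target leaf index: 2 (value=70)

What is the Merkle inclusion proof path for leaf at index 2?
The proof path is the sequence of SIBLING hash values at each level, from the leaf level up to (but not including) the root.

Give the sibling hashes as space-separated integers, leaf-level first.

Answer: 39 286 279

Derivation:
L0 (leaves): [7, 69, 70, 39, 65, 37, 46], target index=2
L1: h(7,69)=(7*31+69)%997=286 [pair 0] h(70,39)=(70*31+39)%997=215 [pair 1] h(65,37)=(65*31+37)%997=58 [pair 2] h(46,46)=(46*31+46)%997=475 [pair 3] -> [286, 215, 58, 475]
  Sibling for proof at L0: 39
L2: h(286,215)=(286*31+215)%997=108 [pair 0] h(58,475)=(58*31+475)%997=279 [pair 1] -> [108, 279]
  Sibling for proof at L1: 286
L3: h(108,279)=(108*31+279)%997=636 [pair 0] -> [636]
  Sibling for proof at L2: 279
Root: 636
Proof path (sibling hashes from leaf to root): [39, 286, 279]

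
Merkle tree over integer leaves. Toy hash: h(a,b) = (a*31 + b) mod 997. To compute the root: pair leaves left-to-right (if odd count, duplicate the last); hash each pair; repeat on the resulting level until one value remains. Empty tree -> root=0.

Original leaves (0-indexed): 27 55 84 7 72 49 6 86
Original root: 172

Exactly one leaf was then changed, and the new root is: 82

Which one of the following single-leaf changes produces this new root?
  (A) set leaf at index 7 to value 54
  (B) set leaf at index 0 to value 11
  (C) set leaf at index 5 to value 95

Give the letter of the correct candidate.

Original leaves: [27, 55, 84, 7, 72, 49, 6, 86]
Target new root: 82
Try each candidate change and compute the resulting root:
Candidate A: set leaf[7] = 54 -> leaves = [27, 55, 84, 7, 72, 49, 6, 54]
  L0: [27, 55, 84, 7, 72, 49, 6, 54]
  L1: h(27,55)=(27*31+55)%997=892 h(84,7)=(84*31+7)%997=617 h(72,49)=(72*31+49)%997=287 h(6,54)=(6*31+54)%997=240 -> [892, 617, 287, 240]
  L2: h(892,617)=(892*31+617)%997=353 h(287,240)=(287*31+240)%997=164 -> [353, 164]
  L3: h(353,164)=(353*31+164)%997=140 -> [140]
  root = 140 != target 82
Candidate B: set leaf[0] = 11 -> leaves = [11, 55, 84, 7, 72, 49, 6, 86]
  L0: [11, 55, 84, 7, 72, 49, 6, 86]
  L1: h(11,55)=(11*31+55)%997=396 h(84,7)=(84*31+7)%997=617 h(72,49)=(72*31+49)%997=287 h(6,86)=(6*31+86)%997=272 -> [396, 617, 287, 272]
  L2: h(396,617)=(396*31+617)%997=929 h(287,272)=(287*31+272)%997=196 -> [929, 196]
  L3: h(929,196)=(929*31+196)%997=82 -> [82]
  root = 82 == target 82  ** MATCH **
Candidate C: set leaf[5] = 95 -> leaves = [27, 55, 84, 7, 72, 95, 6, 86]
  L0: [27, 55, 84, 7, 72, 95, 6, 86]
  L1: h(27,55)=(27*31+55)%997=892 h(84,7)=(84*31+7)%997=617 h(72,95)=(72*31+95)%997=333 h(6,86)=(6*31+86)%997=272 -> [892, 617, 333, 272]
  L2: h(892,617)=(892*31+617)%997=353 h(333,272)=(333*31+272)%997=625 -> [353, 625]
  L3: h(353,625)=(353*31+625)%997=601 -> [601]
  root = 601 != target 82
Candidate B produces the target root.

Answer: B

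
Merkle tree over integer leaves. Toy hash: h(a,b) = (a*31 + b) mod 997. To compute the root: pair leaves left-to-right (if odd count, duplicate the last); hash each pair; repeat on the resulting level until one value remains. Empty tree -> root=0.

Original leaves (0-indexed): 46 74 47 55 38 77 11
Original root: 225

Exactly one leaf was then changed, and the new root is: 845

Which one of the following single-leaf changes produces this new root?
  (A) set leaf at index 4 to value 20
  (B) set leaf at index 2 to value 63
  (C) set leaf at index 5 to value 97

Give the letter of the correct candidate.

Original leaves: [46, 74, 47, 55, 38, 77, 11]
Target new root: 845
Try each candidate change and compute the resulting root:
Candidate A: set leaf[4] = 20 -> leaves = [46, 74, 47, 55, 20, 77, 11]
  L0: [46, 74, 47, 55, 20, 77, 11]
  L1: h(46,74)=(46*31+74)%997=503 h(47,55)=(47*31+55)%997=515 h(20,77)=(20*31+77)%997=697 h(11,11)=(11*31+11)%997=352 -> [503, 515, 697, 352]
  L2: h(503,515)=(503*31+515)%997=156 h(697,352)=(697*31+352)%997=25 -> [156, 25]
  L3: h(156,25)=(156*31+25)%997=873 -> [873]
  root = 873 != target 845
Candidate B: set leaf[2] = 63 -> leaves = [46, 74, 63, 55, 38, 77, 11]
  L0: [46, 74, 63, 55, 38, 77, 11]
  L1: h(46,74)=(46*31+74)%997=503 h(63,55)=(63*31+55)%997=14 h(38,77)=(38*31+77)%997=258 h(11,11)=(11*31+11)%997=352 -> [503, 14, 258, 352]
  L2: h(503,14)=(503*31+14)%997=652 h(258,352)=(258*31+352)%997=374 -> [652, 374]
  L3: h(652,374)=(652*31+374)%997=646 -> [646]
  root = 646 != target 845
Candidate C: set leaf[5] = 97 -> leaves = [46, 74, 47, 55, 38, 97, 11]
  L0: [46, 74, 47, 55, 38, 97, 11]
  L1: h(46,74)=(46*31+74)%997=503 h(47,55)=(47*31+55)%997=515 h(38,97)=(38*31+97)%997=278 h(11,11)=(11*31+11)%997=352 -> [503, 515, 278, 352]
  L2: h(503,515)=(503*31+515)%997=156 h(278,352)=(278*31+352)%997=994 -> [156, 994]
  L3: h(156,994)=(156*31+994)%997=845 -> [845]
  root = 845 == target 845  ** MATCH **
Candidate C produces the target root.

Answer: C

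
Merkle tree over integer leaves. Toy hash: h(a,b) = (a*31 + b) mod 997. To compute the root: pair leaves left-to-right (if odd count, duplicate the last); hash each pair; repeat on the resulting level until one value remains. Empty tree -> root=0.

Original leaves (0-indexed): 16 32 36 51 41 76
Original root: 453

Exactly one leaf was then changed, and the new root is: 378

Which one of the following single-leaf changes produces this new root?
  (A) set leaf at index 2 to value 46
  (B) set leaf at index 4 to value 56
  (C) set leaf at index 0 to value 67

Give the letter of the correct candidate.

Answer: B

Derivation:
Original leaves: [16, 32, 36, 51, 41, 76]
Target new root: 378
Try each candidate change and compute the resulting root:
Candidate A: set leaf[2] = 46 -> leaves = [16, 32, 46, 51, 41, 76]
  L0: [16, 32, 46, 51, 41, 76]
  L1: h(16,32)=(16*31+32)%997=528 h(46,51)=(46*31+51)%997=480 h(41,76)=(41*31+76)%997=350 -> [528, 480, 350]
  L2: h(528,480)=(528*31+480)%997=896 h(350,350)=(350*31+350)%997=233 -> [896, 233]
  L3: h(896,233)=(896*31+233)%997=93 -> [93]
  root = 93 != target 378
Candidate B: set leaf[4] = 56 -> leaves = [16, 32, 36, 51, 56, 76]
  L0: [16, 32, 36, 51, 56, 76]
  L1: h(16,32)=(16*31+32)%997=528 h(36,51)=(36*31+51)%997=170 h(56,76)=(56*31+76)%997=815 -> [528, 170, 815]
  L2: h(528,170)=(528*31+170)%997=586 h(815,815)=(815*31+815)%997=158 -> [586, 158]
  L3: h(586,158)=(586*31+158)%997=378 -> [378]
  root = 378 == target 378  ** MATCH **
Candidate C: set leaf[0] = 67 -> leaves = [67, 32, 36, 51, 41, 76]
  L0: [67, 32, 36, 51, 41, 76]
  L1: h(67,32)=(67*31+32)%997=115 h(36,51)=(36*31+51)%997=170 h(41,76)=(41*31+76)%997=350 -> [115, 170, 350]
  L2: h(115,170)=(115*31+170)%997=744 h(350,350)=(350*31+350)%997=233 -> [744, 233]
  L3: h(744,233)=(744*31+233)%997=366 -> [366]
  root = 366 != target 378
Candidate B produces the target root.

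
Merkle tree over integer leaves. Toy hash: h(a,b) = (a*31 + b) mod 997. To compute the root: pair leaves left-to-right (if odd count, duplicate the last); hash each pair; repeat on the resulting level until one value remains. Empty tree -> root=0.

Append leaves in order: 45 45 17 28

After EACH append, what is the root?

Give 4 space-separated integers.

Answer: 45 443 319 330

Derivation:
After append 45 (leaves=[45]):
  L0: [45]
  root=45
After append 45 (leaves=[45, 45]):
  L0: [45, 45]
  L1: h(45,45)=(45*31+45)%997=443 -> [443]
  root=443
After append 17 (leaves=[45, 45, 17]):
  L0: [45, 45, 17]
  L1: h(45,45)=(45*31+45)%997=443 h(17,17)=(17*31+17)%997=544 -> [443, 544]
  L2: h(443,544)=(443*31+544)%997=319 -> [319]
  root=319
After append 28 (leaves=[45, 45, 17, 28]):
  L0: [45, 45, 17, 28]
  L1: h(45,45)=(45*31+45)%997=443 h(17,28)=(17*31+28)%997=555 -> [443, 555]
  L2: h(443,555)=(443*31+555)%997=330 -> [330]
  root=330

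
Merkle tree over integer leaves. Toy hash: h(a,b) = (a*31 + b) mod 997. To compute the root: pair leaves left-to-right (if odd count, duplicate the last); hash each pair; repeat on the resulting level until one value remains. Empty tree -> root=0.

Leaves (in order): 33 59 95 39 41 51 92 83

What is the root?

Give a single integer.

Answer: 760

Derivation:
L0: [33, 59, 95, 39, 41, 51, 92, 83]
L1: h(33,59)=(33*31+59)%997=85 h(95,39)=(95*31+39)%997=990 h(41,51)=(41*31+51)%997=325 h(92,83)=(92*31+83)%997=941 -> [85, 990, 325, 941]
L2: h(85,990)=(85*31+990)%997=634 h(325,941)=(325*31+941)%997=49 -> [634, 49]
L3: h(634,49)=(634*31+49)%997=760 -> [760]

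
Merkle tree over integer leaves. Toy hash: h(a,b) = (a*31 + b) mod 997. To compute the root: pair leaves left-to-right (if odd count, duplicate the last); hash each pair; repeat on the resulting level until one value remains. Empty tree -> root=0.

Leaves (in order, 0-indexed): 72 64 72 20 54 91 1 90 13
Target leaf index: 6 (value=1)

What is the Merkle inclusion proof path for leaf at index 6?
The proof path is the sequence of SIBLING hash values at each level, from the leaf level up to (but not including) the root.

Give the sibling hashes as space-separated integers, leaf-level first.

Answer: 90 768 647 265

Derivation:
L0 (leaves): [72, 64, 72, 20, 54, 91, 1, 90, 13], target index=6
L1: h(72,64)=(72*31+64)%997=302 [pair 0] h(72,20)=(72*31+20)%997=258 [pair 1] h(54,91)=(54*31+91)%997=768 [pair 2] h(1,90)=(1*31+90)%997=121 [pair 3] h(13,13)=(13*31+13)%997=416 [pair 4] -> [302, 258, 768, 121, 416]
  Sibling for proof at L0: 90
L2: h(302,258)=(302*31+258)%997=647 [pair 0] h(768,121)=(768*31+121)%997=1 [pair 1] h(416,416)=(416*31+416)%997=351 [pair 2] -> [647, 1, 351]
  Sibling for proof at L1: 768
L3: h(647,1)=(647*31+1)%997=118 [pair 0] h(351,351)=(351*31+351)%997=265 [pair 1] -> [118, 265]
  Sibling for proof at L2: 647
L4: h(118,265)=(118*31+265)%997=932 [pair 0] -> [932]
  Sibling for proof at L3: 265
Root: 932
Proof path (sibling hashes from leaf to root): [90, 768, 647, 265]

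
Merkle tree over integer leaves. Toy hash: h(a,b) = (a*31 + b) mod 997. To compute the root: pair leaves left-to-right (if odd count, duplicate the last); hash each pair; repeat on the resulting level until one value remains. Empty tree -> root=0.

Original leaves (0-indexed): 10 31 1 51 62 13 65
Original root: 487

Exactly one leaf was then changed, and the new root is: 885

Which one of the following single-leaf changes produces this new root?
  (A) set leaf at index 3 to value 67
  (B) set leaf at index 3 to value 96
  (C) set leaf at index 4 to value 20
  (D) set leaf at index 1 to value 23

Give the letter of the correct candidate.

Answer: B

Derivation:
Original leaves: [10, 31, 1, 51, 62, 13, 65]
Target new root: 885
Try each candidate change and compute the resulting root:
Candidate A: set leaf[3] = 67 -> leaves = [10, 31, 1, 67, 62, 13, 65]
  L0: [10, 31, 1, 67, 62, 13, 65]
  L1: h(10,31)=(10*31+31)%997=341 h(1,67)=(1*31+67)%997=98 h(62,13)=(62*31+13)%997=938 h(65,65)=(65*31+65)%997=86 -> [341, 98, 938, 86]
  L2: h(341,98)=(341*31+98)%997=699 h(938,86)=(938*31+86)%997=251 -> [699, 251]
  L3: h(699,251)=(699*31+251)%997=983 -> [983]
  root = 983 != target 885
Candidate B: set leaf[3] = 96 -> leaves = [10, 31, 1, 96, 62, 13, 65]
  L0: [10, 31, 1, 96, 62, 13, 65]
  L1: h(10,31)=(10*31+31)%997=341 h(1,96)=(1*31+96)%997=127 h(62,13)=(62*31+13)%997=938 h(65,65)=(65*31+65)%997=86 -> [341, 127, 938, 86]
  L2: h(341,127)=(341*31+127)%997=728 h(938,86)=(938*31+86)%997=251 -> [728, 251]
  L3: h(728,251)=(728*31+251)%997=885 -> [885]
  root = 885 == target 885  ** MATCH **
Candidate C: set leaf[4] = 20 -> leaves = [10, 31, 1, 51, 20, 13, 65]
  L0: [10, 31, 1, 51, 20, 13, 65]
  L1: h(10,31)=(10*31+31)%997=341 h(1,51)=(1*31+51)%997=82 h(20,13)=(20*31+13)%997=633 h(65,65)=(65*31+65)%997=86 -> [341, 82, 633, 86]
  L2: h(341,82)=(341*31+82)%997=683 h(633,86)=(633*31+86)%997=766 -> [683, 766]
  L3: h(683,766)=(683*31+766)%997=5 -> [5]
  root = 5 != target 885
Candidate D: set leaf[1] = 23 -> leaves = [10, 23, 1, 51, 62, 13, 65]
  L0: [10, 23, 1, 51, 62, 13, 65]
  L1: h(10,23)=(10*31+23)%997=333 h(1,51)=(1*31+51)%997=82 h(62,13)=(62*31+13)%997=938 h(65,65)=(65*31+65)%997=86 -> [333, 82, 938, 86]
  L2: h(333,82)=(333*31+82)%997=435 h(938,86)=(938*31+86)%997=251 -> [435, 251]
  L3: h(435,251)=(435*31+251)%997=775 -> [775]
  root = 775 != target 885
Candidate B produces the target root.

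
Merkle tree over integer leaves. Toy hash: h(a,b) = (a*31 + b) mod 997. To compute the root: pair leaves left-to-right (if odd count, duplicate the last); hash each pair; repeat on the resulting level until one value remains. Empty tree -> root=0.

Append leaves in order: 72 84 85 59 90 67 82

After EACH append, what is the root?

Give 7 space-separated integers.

Answer: 72 322 738 712 574 835 602

Derivation:
After append 72 (leaves=[72]):
  L0: [72]
  root=72
After append 84 (leaves=[72, 84]):
  L0: [72, 84]
  L1: h(72,84)=(72*31+84)%997=322 -> [322]
  root=322
After append 85 (leaves=[72, 84, 85]):
  L0: [72, 84, 85]
  L1: h(72,84)=(72*31+84)%997=322 h(85,85)=(85*31+85)%997=726 -> [322, 726]
  L2: h(322,726)=(322*31+726)%997=738 -> [738]
  root=738
After append 59 (leaves=[72, 84, 85, 59]):
  L0: [72, 84, 85, 59]
  L1: h(72,84)=(72*31+84)%997=322 h(85,59)=(85*31+59)%997=700 -> [322, 700]
  L2: h(322,700)=(322*31+700)%997=712 -> [712]
  root=712
After append 90 (leaves=[72, 84, 85, 59, 90]):
  L0: [72, 84, 85, 59, 90]
  L1: h(72,84)=(72*31+84)%997=322 h(85,59)=(85*31+59)%997=700 h(90,90)=(90*31+90)%997=886 -> [322, 700, 886]
  L2: h(322,700)=(322*31+700)%997=712 h(886,886)=(886*31+886)%997=436 -> [712, 436]
  L3: h(712,436)=(712*31+436)%997=574 -> [574]
  root=574
After append 67 (leaves=[72, 84, 85, 59, 90, 67]):
  L0: [72, 84, 85, 59, 90, 67]
  L1: h(72,84)=(72*31+84)%997=322 h(85,59)=(85*31+59)%997=700 h(90,67)=(90*31+67)%997=863 -> [322, 700, 863]
  L2: h(322,700)=(322*31+700)%997=712 h(863,863)=(863*31+863)%997=697 -> [712, 697]
  L3: h(712,697)=(712*31+697)%997=835 -> [835]
  root=835
After append 82 (leaves=[72, 84, 85, 59, 90, 67, 82]):
  L0: [72, 84, 85, 59, 90, 67, 82]
  L1: h(72,84)=(72*31+84)%997=322 h(85,59)=(85*31+59)%997=700 h(90,67)=(90*31+67)%997=863 h(82,82)=(82*31+82)%997=630 -> [322, 700, 863, 630]
  L2: h(322,700)=(322*31+700)%997=712 h(863,630)=(863*31+630)%997=464 -> [712, 464]
  L3: h(712,464)=(712*31+464)%997=602 -> [602]
  root=602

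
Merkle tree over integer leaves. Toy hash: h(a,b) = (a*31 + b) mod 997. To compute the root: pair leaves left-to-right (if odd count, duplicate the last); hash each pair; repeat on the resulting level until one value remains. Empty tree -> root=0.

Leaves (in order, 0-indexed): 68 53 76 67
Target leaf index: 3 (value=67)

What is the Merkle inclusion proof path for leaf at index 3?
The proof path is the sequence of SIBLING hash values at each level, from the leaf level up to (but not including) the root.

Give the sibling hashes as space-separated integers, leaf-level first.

L0 (leaves): [68, 53, 76, 67], target index=3
L1: h(68,53)=(68*31+53)%997=167 [pair 0] h(76,67)=(76*31+67)%997=429 [pair 1] -> [167, 429]
  Sibling for proof at L0: 76
L2: h(167,429)=(167*31+429)%997=621 [pair 0] -> [621]
  Sibling for proof at L1: 167
Root: 621
Proof path (sibling hashes from leaf to root): [76, 167]

Answer: 76 167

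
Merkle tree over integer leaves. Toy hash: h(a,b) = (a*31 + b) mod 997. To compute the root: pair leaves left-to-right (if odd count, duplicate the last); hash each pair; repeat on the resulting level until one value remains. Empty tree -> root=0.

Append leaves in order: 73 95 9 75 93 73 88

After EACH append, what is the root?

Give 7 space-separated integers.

Answer: 73 364 605 671 381 738 598

Derivation:
After append 73 (leaves=[73]):
  L0: [73]
  root=73
After append 95 (leaves=[73, 95]):
  L0: [73, 95]
  L1: h(73,95)=(73*31+95)%997=364 -> [364]
  root=364
After append 9 (leaves=[73, 95, 9]):
  L0: [73, 95, 9]
  L1: h(73,95)=(73*31+95)%997=364 h(9,9)=(9*31+9)%997=288 -> [364, 288]
  L2: h(364,288)=(364*31+288)%997=605 -> [605]
  root=605
After append 75 (leaves=[73, 95, 9, 75]):
  L0: [73, 95, 9, 75]
  L1: h(73,95)=(73*31+95)%997=364 h(9,75)=(9*31+75)%997=354 -> [364, 354]
  L2: h(364,354)=(364*31+354)%997=671 -> [671]
  root=671
After append 93 (leaves=[73, 95, 9, 75, 93]):
  L0: [73, 95, 9, 75, 93]
  L1: h(73,95)=(73*31+95)%997=364 h(9,75)=(9*31+75)%997=354 h(93,93)=(93*31+93)%997=982 -> [364, 354, 982]
  L2: h(364,354)=(364*31+354)%997=671 h(982,982)=(982*31+982)%997=517 -> [671, 517]
  L3: h(671,517)=(671*31+517)%997=381 -> [381]
  root=381
After append 73 (leaves=[73, 95, 9, 75, 93, 73]):
  L0: [73, 95, 9, 75, 93, 73]
  L1: h(73,95)=(73*31+95)%997=364 h(9,75)=(9*31+75)%997=354 h(93,73)=(93*31+73)%997=962 -> [364, 354, 962]
  L2: h(364,354)=(364*31+354)%997=671 h(962,962)=(962*31+962)%997=874 -> [671, 874]
  L3: h(671,874)=(671*31+874)%997=738 -> [738]
  root=738
After append 88 (leaves=[73, 95, 9, 75, 93, 73, 88]):
  L0: [73, 95, 9, 75, 93, 73, 88]
  L1: h(73,95)=(73*31+95)%997=364 h(9,75)=(9*31+75)%997=354 h(93,73)=(93*31+73)%997=962 h(88,88)=(88*31+88)%997=822 -> [364, 354, 962, 822]
  L2: h(364,354)=(364*31+354)%997=671 h(962,822)=(962*31+822)%997=734 -> [671, 734]
  L3: h(671,734)=(671*31+734)%997=598 -> [598]
  root=598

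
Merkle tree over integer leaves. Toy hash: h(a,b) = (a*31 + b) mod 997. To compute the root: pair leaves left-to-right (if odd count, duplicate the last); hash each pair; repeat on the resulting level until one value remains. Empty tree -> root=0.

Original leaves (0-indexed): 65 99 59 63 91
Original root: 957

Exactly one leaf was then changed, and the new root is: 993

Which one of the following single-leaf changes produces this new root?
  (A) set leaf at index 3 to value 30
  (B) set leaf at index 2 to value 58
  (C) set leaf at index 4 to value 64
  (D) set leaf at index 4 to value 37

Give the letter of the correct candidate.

Answer: B

Derivation:
Original leaves: [65, 99, 59, 63, 91]
Target new root: 993
Try each candidate change and compute the resulting root:
Candidate A: set leaf[3] = 30 -> leaves = [65, 99, 59, 30, 91]
  L0: [65, 99, 59, 30, 91]
  L1: h(65,99)=(65*31+99)%997=120 h(59,30)=(59*31+30)%997=862 h(91,91)=(91*31+91)%997=918 -> [120, 862, 918]
  L2: h(120,862)=(120*31+862)%997=594 h(918,918)=(918*31+918)%997=463 -> [594, 463]
  L3: h(594,463)=(594*31+463)%997=931 -> [931]
  root = 931 != target 993
Candidate B: set leaf[2] = 58 -> leaves = [65, 99, 58, 63, 91]
  L0: [65, 99, 58, 63, 91]
  L1: h(65,99)=(65*31+99)%997=120 h(58,63)=(58*31+63)%997=864 h(91,91)=(91*31+91)%997=918 -> [120, 864, 918]
  L2: h(120,864)=(120*31+864)%997=596 h(918,918)=(918*31+918)%997=463 -> [596, 463]
  L3: h(596,463)=(596*31+463)%997=993 -> [993]
  root = 993 == target 993  ** MATCH **
Candidate C: set leaf[4] = 64 -> leaves = [65, 99, 59, 63, 64]
  L0: [65, 99, 59, 63, 64]
  L1: h(65,99)=(65*31+99)%997=120 h(59,63)=(59*31+63)%997=895 h(64,64)=(64*31+64)%997=54 -> [120, 895, 54]
  L2: h(120,895)=(120*31+895)%997=627 h(54,54)=(54*31+54)%997=731 -> [627, 731]
  L3: h(627,731)=(627*31+731)%997=228 -> [228]
  root = 228 != target 993
Candidate D: set leaf[4] = 37 -> leaves = [65, 99, 59, 63, 37]
  L0: [65, 99, 59, 63, 37]
  L1: h(65,99)=(65*31+99)%997=120 h(59,63)=(59*31+63)%997=895 h(37,37)=(37*31+37)%997=187 -> [120, 895, 187]
  L2: h(120,895)=(120*31+895)%997=627 h(187,187)=(187*31+187)%997=2 -> [627, 2]
  L3: h(627,2)=(627*31+2)%997=496 -> [496]
  root = 496 != target 993
Candidate B produces the target root.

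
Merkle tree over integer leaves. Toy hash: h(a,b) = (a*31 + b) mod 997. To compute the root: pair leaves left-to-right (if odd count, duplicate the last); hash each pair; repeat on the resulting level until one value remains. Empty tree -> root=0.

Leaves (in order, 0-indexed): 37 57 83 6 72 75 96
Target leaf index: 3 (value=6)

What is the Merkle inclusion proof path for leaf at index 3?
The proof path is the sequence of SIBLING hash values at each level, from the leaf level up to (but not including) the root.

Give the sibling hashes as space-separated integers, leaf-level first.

L0 (leaves): [37, 57, 83, 6, 72, 75, 96], target index=3
L1: h(37,57)=(37*31+57)%997=207 [pair 0] h(83,6)=(83*31+6)%997=585 [pair 1] h(72,75)=(72*31+75)%997=313 [pair 2] h(96,96)=(96*31+96)%997=81 [pair 3] -> [207, 585, 313, 81]
  Sibling for proof at L0: 83
L2: h(207,585)=(207*31+585)%997=23 [pair 0] h(313,81)=(313*31+81)%997=811 [pair 1] -> [23, 811]
  Sibling for proof at L1: 207
L3: h(23,811)=(23*31+811)%997=527 [pair 0] -> [527]
  Sibling for proof at L2: 811
Root: 527
Proof path (sibling hashes from leaf to root): [83, 207, 811]

Answer: 83 207 811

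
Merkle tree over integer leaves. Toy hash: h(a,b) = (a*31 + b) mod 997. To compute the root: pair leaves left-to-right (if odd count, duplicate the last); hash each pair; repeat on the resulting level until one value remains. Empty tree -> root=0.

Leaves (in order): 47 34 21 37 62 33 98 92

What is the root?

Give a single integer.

Answer: 480

Derivation:
L0: [47, 34, 21, 37, 62, 33, 98, 92]
L1: h(47,34)=(47*31+34)%997=494 h(21,37)=(21*31+37)%997=688 h(62,33)=(62*31+33)%997=958 h(98,92)=(98*31+92)%997=139 -> [494, 688, 958, 139]
L2: h(494,688)=(494*31+688)%997=50 h(958,139)=(958*31+139)%997=924 -> [50, 924]
L3: h(50,924)=(50*31+924)%997=480 -> [480]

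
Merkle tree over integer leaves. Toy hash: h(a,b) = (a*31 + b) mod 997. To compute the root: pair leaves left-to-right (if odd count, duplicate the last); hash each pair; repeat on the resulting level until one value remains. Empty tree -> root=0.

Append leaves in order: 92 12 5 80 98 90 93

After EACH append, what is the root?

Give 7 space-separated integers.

After append 92 (leaves=[92]):
  L0: [92]
  root=92
After append 12 (leaves=[92, 12]):
  L0: [92, 12]
  L1: h(92,12)=(92*31+12)%997=870 -> [870]
  root=870
After append 5 (leaves=[92, 12, 5]):
  L0: [92, 12, 5]
  L1: h(92,12)=(92*31+12)%997=870 h(5,5)=(5*31+5)%997=160 -> [870, 160]
  L2: h(870,160)=(870*31+160)%997=211 -> [211]
  root=211
After append 80 (leaves=[92, 12, 5, 80]):
  L0: [92, 12, 5, 80]
  L1: h(92,12)=(92*31+12)%997=870 h(5,80)=(5*31+80)%997=235 -> [870, 235]
  L2: h(870,235)=(870*31+235)%997=286 -> [286]
  root=286
After append 98 (leaves=[92, 12, 5, 80, 98]):
  L0: [92, 12, 5, 80, 98]
  L1: h(92,12)=(92*31+12)%997=870 h(5,80)=(5*31+80)%997=235 h(98,98)=(98*31+98)%997=145 -> [870, 235, 145]
  L2: h(870,235)=(870*31+235)%997=286 h(145,145)=(145*31+145)%997=652 -> [286, 652]
  L3: h(286,652)=(286*31+652)%997=545 -> [545]
  root=545
After append 90 (leaves=[92, 12, 5, 80, 98, 90]):
  L0: [92, 12, 5, 80, 98, 90]
  L1: h(92,12)=(92*31+12)%997=870 h(5,80)=(5*31+80)%997=235 h(98,90)=(98*31+90)%997=137 -> [870, 235, 137]
  L2: h(870,235)=(870*31+235)%997=286 h(137,137)=(137*31+137)%997=396 -> [286, 396]
  L3: h(286,396)=(286*31+396)%997=289 -> [289]
  root=289
After append 93 (leaves=[92, 12, 5, 80, 98, 90, 93]):
  L0: [92, 12, 5, 80, 98, 90, 93]
  L1: h(92,12)=(92*31+12)%997=870 h(5,80)=(5*31+80)%997=235 h(98,90)=(98*31+90)%997=137 h(93,93)=(93*31+93)%997=982 -> [870, 235, 137, 982]
  L2: h(870,235)=(870*31+235)%997=286 h(137,982)=(137*31+982)%997=244 -> [286, 244]
  L3: h(286,244)=(286*31+244)%997=137 -> [137]
  root=137

Answer: 92 870 211 286 545 289 137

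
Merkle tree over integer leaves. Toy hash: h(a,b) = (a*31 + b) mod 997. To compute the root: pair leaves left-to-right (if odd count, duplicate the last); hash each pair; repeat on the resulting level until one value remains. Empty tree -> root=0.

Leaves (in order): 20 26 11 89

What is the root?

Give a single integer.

Answer: 516

Derivation:
L0: [20, 26, 11, 89]
L1: h(20,26)=(20*31+26)%997=646 h(11,89)=(11*31+89)%997=430 -> [646, 430]
L2: h(646,430)=(646*31+430)%997=516 -> [516]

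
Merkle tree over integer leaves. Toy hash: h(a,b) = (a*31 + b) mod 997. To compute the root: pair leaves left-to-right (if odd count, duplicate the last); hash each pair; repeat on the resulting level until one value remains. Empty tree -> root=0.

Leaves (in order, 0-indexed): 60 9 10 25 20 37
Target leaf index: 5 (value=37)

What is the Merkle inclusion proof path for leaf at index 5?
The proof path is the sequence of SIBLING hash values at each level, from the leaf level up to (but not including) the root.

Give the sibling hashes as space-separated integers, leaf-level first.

L0 (leaves): [60, 9, 10, 25, 20, 37], target index=5
L1: h(60,9)=(60*31+9)%997=872 [pair 0] h(10,25)=(10*31+25)%997=335 [pair 1] h(20,37)=(20*31+37)%997=657 [pair 2] -> [872, 335, 657]
  Sibling for proof at L0: 20
L2: h(872,335)=(872*31+335)%997=448 [pair 0] h(657,657)=(657*31+657)%997=87 [pair 1] -> [448, 87]
  Sibling for proof at L1: 657
L3: h(448,87)=(448*31+87)%997=17 [pair 0] -> [17]
  Sibling for proof at L2: 448
Root: 17
Proof path (sibling hashes from leaf to root): [20, 657, 448]

Answer: 20 657 448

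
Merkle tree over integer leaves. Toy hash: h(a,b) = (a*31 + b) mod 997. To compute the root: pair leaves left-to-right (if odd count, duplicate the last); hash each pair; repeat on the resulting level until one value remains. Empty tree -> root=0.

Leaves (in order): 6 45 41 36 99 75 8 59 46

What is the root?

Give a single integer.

L0: [6, 45, 41, 36, 99, 75, 8, 59, 46]
L1: h(6,45)=(6*31+45)%997=231 h(41,36)=(41*31+36)%997=310 h(99,75)=(99*31+75)%997=153 h(8,59)=(8*31+59)%997=307 h(46,46)=(46*31+46)%997=475 -> [231, 310, 153, 307, 475]
L2: h(231,310)=(231*31+310)%997=492 h(153,307)=(153*31+307)%997=65 h(475,475)=(475*31+475)%997=245 -> [492, 65, 245]
L3: h(492,65)=(492*31+65)%997=362 h(245,245)=(245*31+245)%997=861 -> [362, 861]
L4: h(362,861)=(362*31+861)%997=119 -> [119]

Answer: 119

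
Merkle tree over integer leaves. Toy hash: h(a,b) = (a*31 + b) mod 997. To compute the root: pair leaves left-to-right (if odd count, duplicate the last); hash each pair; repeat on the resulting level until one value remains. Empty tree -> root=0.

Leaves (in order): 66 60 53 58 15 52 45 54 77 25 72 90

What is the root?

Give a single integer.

L0: [66, 60, 53, 58, 15, 52, 45, 54, 77, 25, 72, 90]
L1: h(66,60)=(66*31+60)%997=112 h(53,58)=(53*31+58)%997=704 h(15,52)=(15*31+52)%997=517 h(45,54)=(45*31+54)%997=452 h(77,25)=(77*31+25)%997=418 h(72,90)=(72*31+90)%997=328 -> [112, 704, 517, 452, 418, 328]
L2: h(112,704)=(112*31+704)%997=188 h(517,452)=(517*31+452)%997=527 h(418,328)=(418*31+328)%997=325 -> [188, 527, 325]
L3: h(188,527)=(188*31+527)%997=373 h(325,325)=(325*31+325)%997=430 -> [373, 430]
L4: h(373,430)=(373*31+430)%997=29 -> [29]

Answer: 29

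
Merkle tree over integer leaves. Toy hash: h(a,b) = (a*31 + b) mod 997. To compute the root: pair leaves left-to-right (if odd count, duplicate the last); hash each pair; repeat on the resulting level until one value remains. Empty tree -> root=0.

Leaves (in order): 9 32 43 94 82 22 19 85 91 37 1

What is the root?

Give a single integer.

Answer: 421

Derivation:
L0: [9, 32, 43, 94, 82, 22, 19, 85, 91, 37, 1]
L1: h(9,32)=(9*31+32)%997=311 h(43,94)=(43*31+94)%997=430 h(82,22)=(82*31+22)%997=570 h(19,85)=(19*31+85)%997=674 h(91,37)=(91*31+37)%997=864 h(1,1)=(1*31+1)%997=32 -> [311, 430, 570, 674, 864, 32]
L2: h(311,430)=(311*31+430)%997=101 h(570,674)=(570*31+674)%997=398 h(864,32)=(864*31+32)%997=894 -> [101, 398, 894]
L3: h(101,398)=(101*31+398)%997=538 h(894,894)=(894*31+894)%997=692 -> [538, 692]
L4: h(538,692)=(538*31+692)%997=421 -> [421]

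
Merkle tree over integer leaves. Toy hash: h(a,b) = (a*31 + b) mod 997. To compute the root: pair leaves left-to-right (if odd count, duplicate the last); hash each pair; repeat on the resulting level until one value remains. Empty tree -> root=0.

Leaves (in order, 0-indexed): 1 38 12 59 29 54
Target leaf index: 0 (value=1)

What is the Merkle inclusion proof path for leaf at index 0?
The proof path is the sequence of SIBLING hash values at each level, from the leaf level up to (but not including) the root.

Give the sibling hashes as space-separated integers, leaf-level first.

Answer: 38 431 586

Derivation:
L0 (leaves): [1, 38, 12, 59, 29, 54], target index=0
L1: h(1,38)=(1*31+38)%997=69 [pair 0] h(12,59)=(12*31+59)%997=431 [pair 1] h(29,54)=(29*31+54)%997=953 [pair 2] -> [69, 431, 953]
  Sibling for proof at L0: 38
L2: h(69,431)=(69*31+431)%997=576 [pair 0] h(953,953)=(953*31+953)%997=586 [pair 1] -> [576, 586]
  Sibling for proof at L1: 431
L3: h(576,586)=(576*31+586)%997=496 [pair 0] -> [496]
  Sibling for proof at L2: 586
Root: 496
Proof path (sibling hashes from leaf to root): [38, 431, 586]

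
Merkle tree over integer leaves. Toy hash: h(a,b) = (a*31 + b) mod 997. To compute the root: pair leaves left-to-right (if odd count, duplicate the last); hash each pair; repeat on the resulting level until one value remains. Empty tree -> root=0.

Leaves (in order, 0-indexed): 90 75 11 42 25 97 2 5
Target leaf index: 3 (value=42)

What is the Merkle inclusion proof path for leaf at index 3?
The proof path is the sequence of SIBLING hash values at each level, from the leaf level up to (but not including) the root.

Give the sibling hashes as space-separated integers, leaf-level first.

Answer: 11 871 180

Derivation:
L0 (leaves): [90, 75, 11, 42, 25, 97, 2, 5], target index=3
L1: h(90,75)=(90*31+75)%997=871 [pair 0] h(11,42)=(11*31+42)%997=383 [pair 1] h(25,97)=(25*31+97)%997=872 [pair 2] h(2,5)=(2*31+5)%997=67 [pair 3] -> [871, 383, 872, 67]
  Sibling for proof at L0: 11
L2: h(871,383)=(871*31+383)%997=465 [pair 0] h(872,67)=(872*31+67)%997=180 [pair 1] -> [465, 180]
  Sibling for proof at L1: 871
L3: h(465,180)=(465*31+180)%997=637 [pair 0] -> [637]
  Sibling for proof at L2: 180
Root: 637
Proof path (sibling hashes from leaf to root): [11, 871, 180]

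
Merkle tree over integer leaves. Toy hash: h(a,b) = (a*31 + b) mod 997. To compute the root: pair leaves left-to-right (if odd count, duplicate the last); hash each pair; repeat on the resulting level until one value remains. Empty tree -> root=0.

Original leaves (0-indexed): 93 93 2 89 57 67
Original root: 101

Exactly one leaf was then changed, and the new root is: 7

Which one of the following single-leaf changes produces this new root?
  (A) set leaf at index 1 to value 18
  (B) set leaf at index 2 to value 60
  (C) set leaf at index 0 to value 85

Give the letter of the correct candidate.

Answer: B

Derivation:
Original leaves: [93, 93, 2, 89, 57, 67]
Target new root: 7
Try each candidate change and compute the resulting root:
Candidate A: set leaf[1] = 18 -> leaves = [93, 18, 2, 89, 57, 67]
  L0: [93, 18, 2, 89, 57, 67]
  L1: h(93,18)=(93*31+18)%997=907 h(2,89)=(2*31+89)%997=151 h(57,67)=(57*31+67)%997=837 -> [907, 151, 837]
  L2: h(907,151)=(907*31+151)%997=352 h(837,837)=(837*31+837)%997=862 -> [352, 862]
  L3: h(352,862)=(352*31+862)%997=807 -> [807]
  root = 807 != target 7
Candidate B: set leaf[2] = 60 -> leaves = [93, 93, 60, 89, 57, 67]
  L0: [93, 93, 60, 89, 57, 67]
  L1: h(93,93)=(93*31+93)%997=982 h(60,89)=(60*31+89)%997=952 h(57,67)=(57*31+67)%997=837 -> [982, 952, 837]
  L2: h(982,952)=(982*31+952)%997=487 h(837,837)=(837*31+837)%997=862 -> [487, 862]
  L3: h(487,862)=(487*31+862)%997=7 -> [7]
  root = 7 == target 7  ** MATCH **
Candidate C: set leaf[0] = 85 -> leaves = [85, 93, 2, 89, 57, 67]
  L0: [85, 93, 2, 89, 57, 67]
  L1: h(85,93)=(85*31+93)%997=734 h(2,89)=(2*31+89)%997=151 h(57,67)=(57*31+67)%997=837 -> [734, 151, 837]
  L2: h(734,151)=(734*31+151)%997=971 h(837,837)=(837*31+837)%997=862 -> [971, 862]
  L3: h(971,862)=(971*31+862)%997=56 -> [56]
  root = 56 != target 7
Candidate B produces the target root.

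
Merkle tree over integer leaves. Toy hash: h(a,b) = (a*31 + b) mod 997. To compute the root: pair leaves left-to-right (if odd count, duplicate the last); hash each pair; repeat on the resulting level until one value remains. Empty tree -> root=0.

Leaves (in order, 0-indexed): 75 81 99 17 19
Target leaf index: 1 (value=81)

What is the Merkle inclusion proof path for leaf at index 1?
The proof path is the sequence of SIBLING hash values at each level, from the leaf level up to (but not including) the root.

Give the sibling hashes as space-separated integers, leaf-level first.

L0 (leaves): [75, 81, 99, 17, 19], target index=1
L1: h(75,81)=(75*31+81)%997=412 [pair 0] h(99,17)=(99*31+17)%997=95 [pair 1] h(19,19)=(19*31+19)%997=608 [pair 2] -> [412, 95, 608]
  Sibling for proof at L0: 75
L2: h(412,95)=(412*31+95)%997=903 [pair 0] h(608,608)=(608*31+608)%997=513 [pair 1] -> [903, 513]
  Sibling for proof at L1: 95
L3: h(903,513)=(903*31+513)%997=590 [pair 0] -> [590]
  Sibling for proof at L2: 513
Root: 590
Proof path (sibling hashes from leaf to root): [75, 95, 513]

Answer: 75 95 513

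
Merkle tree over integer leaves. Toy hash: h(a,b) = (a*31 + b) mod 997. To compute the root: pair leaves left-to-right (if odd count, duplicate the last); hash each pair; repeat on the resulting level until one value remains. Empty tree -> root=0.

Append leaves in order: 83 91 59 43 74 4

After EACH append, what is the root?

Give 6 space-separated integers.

After append 83 (leaves=[83]):
  L0: [83]
  root=83
After append 91 (leaves=[83, 91]):
  L0: [83, 91]
  L1: h(83,91)=(83*31+91)%997=670 -> [670]
  root=670
After append 59 (leaves=[83, 91, 59]):
  L0: [83, 91, 59]
  L1: h(83,91)=(83*31+91)%997=670 h(59,59)=(59*31+59)%997=891 -> [670, 891]
  L2: h(670,891)=(670*31+891)%997=724 -> [724]
  root=724
After append 43 (leaves=[83, 91, 59, 43]):
  L0: [83, 91, 59, 43]
  L1: h(83,91)=(83*31+91)%997=670 h(59,43)=(59*31+43)%997=875 -> [670, 875]
  L2: h(670,875)=(670*31+875)%997=708 -> [708]
  root=708
After append 74 (leaves=[83, 91, 59, 43, 74]):
  L0: [83, 91, 59, 43, 74]
  L1: h(83,91)=(83*31+91)%997=670 h(59,43)=(59*31+43)%997=875 h(74,74)=(74*31+74)%997=374 -> [670, 875, 374]
  L2: h(670,875)=(670*31+875)%997=708 h(374,374)=(374*31+374)%997=4 -> [708, 4]
  L3: h(708,4)=(708*31+4)%997=18 -> [18]
  root=18
After append 4 (leaves=[83, 91, 59, 43, 74, 4]):
  L0: [83, 91, 59, 43, 74, 4]
  L1: h(83,91)=(83*31+91)%997=670 h(59,43)=(59*31+43)%997=875 h(74,4)=(74*31+4)%997=304 -> [670, 875, 304]
  L2: h(670,875)=(670*31+875)%997=708 h(304,304)=(304*31+304)%997=755 -> [708, 755]
  L3: h(708,755)=(708*31+755)%997=769 -> [769]
  root=769

Answer: 83 670 724 708 18 769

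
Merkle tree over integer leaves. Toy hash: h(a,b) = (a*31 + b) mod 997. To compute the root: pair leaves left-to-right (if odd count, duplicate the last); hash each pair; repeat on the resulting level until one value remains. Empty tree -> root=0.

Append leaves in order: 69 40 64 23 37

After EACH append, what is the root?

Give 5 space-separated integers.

After append 69 (leaves=[69]):
  L0: [69]
  root=69
After append 40 (leaves=[69, 40]):
  L0: [69, 40]
  L1: h(69,40)=(69*31+40)%997=185 -> [185]
  root=185
After append 64 (leaves=[69, 40, 64]):
  L0: [69, 40, 64]
  L1: h(69,40)=(69*31+40)%997=185 h(64,64)=(64*31+64)%997=54 -> [185, 54]
  L2: h(185,54)=(185*31+54)%997=804 -> [804]
  root=804
After append 23 (leaves=[69, 40, 64, 23]):
  L0: [69, 40, 64, 23]
  L1: h(69,40)=(69*31+40)%997=185 h(64,23)=(64*31+23)%997=13 -> [185, 13]
  L2: h(185,13)=(185*31+13)%997=763 -> [763]
  root=763
After append 37 (leaves=[69, 40, 64, 23, 37]):
  L0: [69, 40, 64, 23, 37]
  L1: h(69,40)=(69*31+40)%997=185 h(64,23)=(64*31+23)%997=13 h(37,37)=(37*31+37)%997=187 -> [185, 13, 187]
  L2: h(185,13)=(185*31+13)%997=763 h(187,187)=(187*31+187)%997=2 -> [763, 2]
  L3: h(763,2)=(763*31+2)%997=724 -> [724]
  root=724

Answer: 69 185 804 763 724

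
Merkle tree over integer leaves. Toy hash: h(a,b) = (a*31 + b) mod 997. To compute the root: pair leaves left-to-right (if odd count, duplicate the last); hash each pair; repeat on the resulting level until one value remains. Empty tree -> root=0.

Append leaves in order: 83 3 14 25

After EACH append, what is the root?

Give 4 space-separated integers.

Answer: 83 582 544 555

Derivation:
After append 83 (leaves=[83]):
  L0: [83]
  root=83
After append 3 (leaves=[83, 3]):
  L0: [83, 3]
  L1: h(83,3)=(83*31+3)%997=582 -> [582]
  root=582
After append 14 (leaves=[83, 3, 14]):
  L0: [83, 3, 14]
  L1: h(83,3)=(83*31+3)%997=582 h(14,14)=(14*31+14)%997=448 -> [582, 448]
  L2: h(582,448)=(582*31+448)%997=544 -> [544]
  root=544
After append 25 (leaves=[83, 3, 14, 25]):
  L0: [83, 3, 14, 25]
  L1: h(83,3)=(83*31+3)%997=582 h(14,25)=(14*31+25)%997=459 -> [582, 459]
  L2: h(582,459)=(582*31+459)%997=555 -> [555]
  root=555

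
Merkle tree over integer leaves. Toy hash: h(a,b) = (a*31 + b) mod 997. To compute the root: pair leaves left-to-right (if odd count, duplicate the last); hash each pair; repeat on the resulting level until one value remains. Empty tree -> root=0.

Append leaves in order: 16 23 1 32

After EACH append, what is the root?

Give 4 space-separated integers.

Answer: 16 519 169 200

Derivation:
After append 16 (leaves=[16]):
  L0: [16]
  root=16
After append 23 (leaves=[16, 23]):
  L0: [16, 23]
  L1: h(16,23)=(16*31+23)%997=519 -> [519]
  root=519
After append 1 (leaves=[16, 23, 1]):
  L0: [16, 23, 1]
  L1: h(16,23)=(16*31+23)%997=519 h(1,1)=(1*31+1)%997=32 -> [519, 32]
  L2: h(519,32)=(519*31+32)%997=169 -> [169]
  root=169
After append 32 (leaves=[16, 23, 1, 32]):
  L0: [16, 23, 1, 32]
  L1: h(16,23)=(16*31+23)%997=519 h(1,32)=(1*31+32)%997=63 -> [519, 63]
  L2: h(519,63)=(519*31+63)%997=200 -> [200]
  root=200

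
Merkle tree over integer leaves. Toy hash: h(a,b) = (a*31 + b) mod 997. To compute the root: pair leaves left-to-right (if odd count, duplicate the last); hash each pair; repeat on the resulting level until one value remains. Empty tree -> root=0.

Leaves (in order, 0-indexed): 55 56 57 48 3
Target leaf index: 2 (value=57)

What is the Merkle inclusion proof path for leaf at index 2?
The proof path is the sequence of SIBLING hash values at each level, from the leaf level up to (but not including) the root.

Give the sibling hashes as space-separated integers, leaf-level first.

L0 (leaves): [55, 56, 57, 48, 3], target index=2
L1: h(55,56)=(55*31+56)%997=764 [pair 0] h(57,48)=(57*31+48)%997=818 [pair 1] h(3,3)=(3*31+3)%997=96 [pair 2] -> [764, 818, 96]
  Sibling for proof at L0: 48
L2: h(764,818)=(764*31+818)%997=574 [pair 0] h(96,96)=(96*31+96)%997=81 [pair 1] -> [574, 81]
  Sibling for proof at L1: 764
L3: h(574,81)=(574*31+81)%997=926 [pair 0] -> [926]
  Sibling for proof at L2: 81
Root: 926
Proof path (sibling hashes from leaf to root): [48, 764, 81]

Answer: 48 764 81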